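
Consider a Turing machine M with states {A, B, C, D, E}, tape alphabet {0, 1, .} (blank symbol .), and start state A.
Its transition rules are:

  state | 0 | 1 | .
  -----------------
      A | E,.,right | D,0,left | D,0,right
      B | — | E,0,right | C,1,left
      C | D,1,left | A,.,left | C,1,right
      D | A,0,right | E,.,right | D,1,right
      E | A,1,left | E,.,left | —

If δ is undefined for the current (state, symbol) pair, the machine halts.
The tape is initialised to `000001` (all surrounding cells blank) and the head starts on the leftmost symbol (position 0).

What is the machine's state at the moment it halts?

A | [0]00001   read 0 → write ., move right, go to E
E | .[0]0001   read 0 → write 1, move left, go to A
A | [.]10001   read . → write 0, move right, go to D
D | 0[1]0001   read 1 → write ., move right, go to E
E | 0.[0]001   read 0 → write 1, move left, go to A
A | 0[.]1001   read . → write 0, move right, go to D
D | 00[1]001   read 1 → write ., move right, go to E
E | 00.[0]01   read 0 → write 1, move left, go to A
A | 00[.]101   read . → write 0, move right, go to D
D | 000[1]01   read 1 → write ., move right, go to E
E | 000.[0]1   read 0 → write 1, move left, go to A
A | 000[.]11   read . → write 0, move right, go to D
D | 0000[1]1   read 1 → write ., move right, go to E
E | 0000.[1]   read 1 → write ., move left, go to E
E | 0000[.].
No transition is defined for (E, .); M halts in state E.

E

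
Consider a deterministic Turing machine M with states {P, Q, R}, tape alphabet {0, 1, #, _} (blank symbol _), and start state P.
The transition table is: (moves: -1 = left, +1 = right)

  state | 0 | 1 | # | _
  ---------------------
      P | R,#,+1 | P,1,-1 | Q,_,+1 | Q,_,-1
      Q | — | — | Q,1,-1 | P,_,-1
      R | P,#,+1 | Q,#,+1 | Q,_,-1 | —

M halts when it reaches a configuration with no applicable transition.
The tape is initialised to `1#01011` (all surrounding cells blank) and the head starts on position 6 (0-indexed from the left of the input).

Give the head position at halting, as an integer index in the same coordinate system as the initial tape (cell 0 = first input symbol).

state=P head=6 tape=1#0101[1]   (P,1)→(P,1,-1)
state=P head=5 tape=1#010[1]1   (P,1)→(P,1,-1)
state=P head=4 tape=1#01[0]11   (P,0)→(R,#,+1)
state=R head=5 tape=1#01#[1]1   (R,1)→(Q,#,+1)
state=Q head=6 tape=1#01##[1]
At halt the head is at cell 6.

6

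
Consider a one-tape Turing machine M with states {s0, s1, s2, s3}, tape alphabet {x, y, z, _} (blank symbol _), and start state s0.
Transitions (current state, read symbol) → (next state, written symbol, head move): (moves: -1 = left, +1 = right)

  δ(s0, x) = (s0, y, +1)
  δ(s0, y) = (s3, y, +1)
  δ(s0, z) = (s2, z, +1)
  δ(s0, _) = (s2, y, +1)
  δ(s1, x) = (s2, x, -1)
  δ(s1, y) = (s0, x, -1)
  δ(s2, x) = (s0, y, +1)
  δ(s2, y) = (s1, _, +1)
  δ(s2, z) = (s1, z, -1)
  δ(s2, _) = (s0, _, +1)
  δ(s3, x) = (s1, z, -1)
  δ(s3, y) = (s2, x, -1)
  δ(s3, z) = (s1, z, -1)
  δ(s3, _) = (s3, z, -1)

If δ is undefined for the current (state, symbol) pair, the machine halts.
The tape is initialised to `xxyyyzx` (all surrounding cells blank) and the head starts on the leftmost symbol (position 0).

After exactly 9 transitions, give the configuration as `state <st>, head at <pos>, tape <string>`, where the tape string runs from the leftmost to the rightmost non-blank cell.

state=s0 head=0 tape=[x]xyyyzx   (s0,x)→(s0,y,+1)
state=s0 head=1 tape=y[x]yyyzx   (s0,x)→(s0,y,+1)
state=s0 head=2 tape=yy[y]yyzx   (s0,y)→(s3,y,+1)
state=s3 head=3 tape=yyy[y]yzx   (s3,y)→(s2,x,-1)
state=s2 head=2 tape=yy[y]xyzx   (s2,y)→(s1,_,+1)
state=s1 head=3 tape=yy_[x]yzx   (s1,x)→(s2,x,-1)
state=s2 head=2 tape=yy[_]xyzx   (s2,_)→(s0,_,+1)
state=s0 head=3 tape=yy_[x]yzx   (s0,x)→(s0,y,+1)
state=s0 head=4 tape=yy_y[y]zx   (s0,y)→(s3,y,+1)
state=s3 head=5 tape=yy_yy[z]x
After 9 steps: state s3, head at 5, tape yy_yyzx.

state s3, head at 5, tape yy_yyzx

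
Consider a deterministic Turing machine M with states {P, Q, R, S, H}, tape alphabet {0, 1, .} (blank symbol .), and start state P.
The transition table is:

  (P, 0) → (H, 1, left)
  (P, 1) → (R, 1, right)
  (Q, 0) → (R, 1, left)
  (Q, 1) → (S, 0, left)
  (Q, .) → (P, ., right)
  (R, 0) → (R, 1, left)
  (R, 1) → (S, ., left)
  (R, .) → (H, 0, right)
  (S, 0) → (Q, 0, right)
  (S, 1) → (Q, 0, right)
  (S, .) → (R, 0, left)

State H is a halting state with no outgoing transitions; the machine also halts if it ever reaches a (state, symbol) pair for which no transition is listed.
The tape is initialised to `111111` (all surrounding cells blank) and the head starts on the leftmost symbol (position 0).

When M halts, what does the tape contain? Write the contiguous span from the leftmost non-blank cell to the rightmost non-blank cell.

0.0.0

state=P head=0 tape=[1]11111.   (P,1)→(R,1,right)
state=R head=1 tape=1[1]1111.   (R,1)→(S,.,left)
state=S head=0 tape=[1].1111.   (S,1)→(Q,0,right)
state=Q head=1 tape=0[.]1111.   (Q,.)→(P,.,right)
state=P head=2 tape=0.[1]111.   (P,1)→(R,1,right)
state=R head=3 tape=0.1[1]11.   (R,1)→(S,.,left)
state=S head=2 tape=0.[1].11.   (S,1)→(Q,0,right)
state=Q head=3 tape=0.0[.]11.   (Q,.)→(P,.,right)
state=P head=4 tape=0.0.[1]1.   (P,1)→(R,1,right)
state=R head=5 tape=0.0.1[1].   (R,1)→(S,.,left)
state=S head=4 tape=0.0.[1]..   (S,1)→(Q,0,right)
state=Q head=5 tape=0.0.0[.].   (Q,.)→(P,.,right)
state=P head=6 tape=0.0.0.[.]
The non-blank tape span at halt is 0.0.0.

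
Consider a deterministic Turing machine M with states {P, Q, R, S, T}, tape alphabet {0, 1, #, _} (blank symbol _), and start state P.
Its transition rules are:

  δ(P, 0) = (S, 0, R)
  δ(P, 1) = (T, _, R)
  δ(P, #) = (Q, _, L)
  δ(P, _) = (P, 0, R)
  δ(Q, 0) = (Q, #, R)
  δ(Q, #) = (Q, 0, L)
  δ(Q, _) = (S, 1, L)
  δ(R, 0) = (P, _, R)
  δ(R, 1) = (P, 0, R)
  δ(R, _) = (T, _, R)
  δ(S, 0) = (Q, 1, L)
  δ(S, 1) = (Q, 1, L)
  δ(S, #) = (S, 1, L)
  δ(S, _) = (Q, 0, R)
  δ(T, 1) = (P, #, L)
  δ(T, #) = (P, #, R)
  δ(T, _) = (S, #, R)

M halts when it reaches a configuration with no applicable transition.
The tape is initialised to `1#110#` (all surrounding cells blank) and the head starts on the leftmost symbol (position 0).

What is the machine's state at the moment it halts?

state=P head=0 tape=[1]#110#   (P,1)→(T,_,R)
state=T head=1 tape=_[#]110#   (T,#)→(P,#,R)
state=P head=2 tape=_#[1]10#   (P,1)→(T,_,R)
state=T head=3 tape=_#_[1]0#   (T,1)→(P,#,L)
state=P head=2 tape=_#[_]#0#   (P,_)→(P,0,R)
state=P head=3 tape=_#0[#]0#   (P,#)→(Q,_,L)
state=Q head=2 tape=_#[0]_0#   (Q,0)→(Q,#,R)
state=Q head=3 tape=_##[_]0#   (Q,_)→(S,1,L)
state=S head=2 tape=_#[#]10#   (S,#)→(S,1,L)
state=S head=1 tape=_[#]110#   (S,#)→(S,1,L)
state=S head=0 tape=[_]1110#   (S,_)→(Q,0,R)
state=Q head=1 tape=0[1]110#
No transition is defined for (Q, 1); M halts in state Q.

Q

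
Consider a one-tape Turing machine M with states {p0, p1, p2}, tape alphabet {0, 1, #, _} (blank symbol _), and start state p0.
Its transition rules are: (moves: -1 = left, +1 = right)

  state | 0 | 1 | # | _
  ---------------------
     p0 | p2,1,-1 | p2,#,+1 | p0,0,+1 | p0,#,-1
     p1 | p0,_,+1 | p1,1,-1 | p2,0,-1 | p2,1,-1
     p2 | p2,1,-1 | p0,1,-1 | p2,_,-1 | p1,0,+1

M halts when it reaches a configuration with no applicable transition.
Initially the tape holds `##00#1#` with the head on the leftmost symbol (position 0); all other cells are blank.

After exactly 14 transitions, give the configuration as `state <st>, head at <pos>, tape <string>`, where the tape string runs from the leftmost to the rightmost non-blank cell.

state p0, head at 2, tape 0010#1#

p0 | _[#]#00#1#   read # → write 0, move +1, go to p0
p0 | _0[#]00#1#   read # → write 0, move +1, go to p0
p0 | _00[0]0#1#   read 0 → write 1, move -1, go to p2
p2 | _0[0]10#1#   read 0 → write 1, move -1, go to p2
p2 | _[0]110#1#   read 0 → write 1, move -1, go to p2
p2 | [_]1110#1#   read _ → write 0, move +1, go to p1
p1 | 0[1]110#1#   read 1 → write 1, move -1, go to p1
p1 | [0]1110#1#   read 0 → write _, move +1, go to p0
p0 | _[1]110#1#   read 1 → write #, move +1, go to p2
p2 | _#[1]10#1#   read 1 → write 1, move -1, go to p0
p0 | _[#]110#1#   read # → write 0, move +1, go to p0
p0 | _0[1]10#1#   read 1 → write #, move +1, go to p2
p2 | _0#[1]0#1#   read 1 → write 1, move -1, go to p0
p0 | _0[#]10#1#   read # → write 0, move +1, go to p0
p0 | _00[1]0#1#
After 14 steps: state p0, head at 2, tape 0010#1#.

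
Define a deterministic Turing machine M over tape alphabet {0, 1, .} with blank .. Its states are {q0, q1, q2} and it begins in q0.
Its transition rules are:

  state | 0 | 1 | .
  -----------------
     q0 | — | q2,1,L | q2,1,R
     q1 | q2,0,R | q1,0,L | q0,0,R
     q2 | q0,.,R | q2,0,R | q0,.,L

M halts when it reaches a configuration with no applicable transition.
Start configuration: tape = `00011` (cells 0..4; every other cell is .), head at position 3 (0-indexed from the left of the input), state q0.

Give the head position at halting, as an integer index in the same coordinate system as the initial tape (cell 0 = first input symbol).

1

q0 | 000[1]1   read 1 → write 1, move L, go to q2
q2 | 00[0]11   read 0 → write ., move R, go to q0
q0 | 00.[1]1   read 1 → write 1, move L, go to q2
q2 | 00[.]11   read . → write ., move L, go to q0
q0 | 0[0].11
At halt the head is at cell 1.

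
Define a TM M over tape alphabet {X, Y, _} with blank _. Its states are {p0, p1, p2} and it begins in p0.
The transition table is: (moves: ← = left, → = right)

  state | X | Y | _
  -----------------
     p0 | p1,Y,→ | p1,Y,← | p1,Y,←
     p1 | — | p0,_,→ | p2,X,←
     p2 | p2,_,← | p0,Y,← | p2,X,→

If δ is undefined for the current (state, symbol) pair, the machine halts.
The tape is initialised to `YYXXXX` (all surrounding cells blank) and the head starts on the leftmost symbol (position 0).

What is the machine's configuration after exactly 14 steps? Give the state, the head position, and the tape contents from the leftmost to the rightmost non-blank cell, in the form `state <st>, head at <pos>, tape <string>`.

state p0, head at -2, tape XXYXYXXXX

state=p0 head=0 tape=___[Y]YXXXX   (p0,Y)→(p1,Y,←)
state=p1 head=-1 tape=__[_]YYXXXX   (p1,_)→(p2,X,←)
state=p2 head=-2 tape=_[_]XYYXXXX   (p2,_)→(p2,X,→)
state=p2 head=-1 tape=_X[X]YYXXXX   (p2,X)→(p2,_,←)
state=p2 head=-2 tape=_[X]_YYXXXX   (p2,X)→(p2,_,←)
state=p2 head=-3 tape=[_]__YYXXXX   (p2,_)→(p2,X,→)
state=p2 head=-2 tape=X[_]_YYXXXX   (p2,_)→(p2,X,→)
state=p2 head=-1 tape=XX[_]YYXXXX   (p2,_)→(p2,X,→)
state=p2 head=0 tape=XXX[Y]YXXXX   (p2,Y)→(p0,Y,←)
state=p0 head=-1 tape=XX[X]YYXXXX   (p0,X)→(p1,Y,→)
state=p1 head=0 tape=XXY[Y]YXXXX   (p1,Y)→(p0,_,→)
state=p0 head=1 tape=XXY_[Y]XXXX   (p0,Y)→(p1,Y,←)
state=p1 head=0 tape=XXY[_]YXXXX   (p1,_)→(p2,X,←)
state=p2 head=-1 tape=XX[Y]XYXXXX   (p2,Y)→(p0,Y,←)
state=p0 head=-2 tape=X[X]YXYXXXX
After 14 steps: state p0, head at -2, tape XXYXYXXXX.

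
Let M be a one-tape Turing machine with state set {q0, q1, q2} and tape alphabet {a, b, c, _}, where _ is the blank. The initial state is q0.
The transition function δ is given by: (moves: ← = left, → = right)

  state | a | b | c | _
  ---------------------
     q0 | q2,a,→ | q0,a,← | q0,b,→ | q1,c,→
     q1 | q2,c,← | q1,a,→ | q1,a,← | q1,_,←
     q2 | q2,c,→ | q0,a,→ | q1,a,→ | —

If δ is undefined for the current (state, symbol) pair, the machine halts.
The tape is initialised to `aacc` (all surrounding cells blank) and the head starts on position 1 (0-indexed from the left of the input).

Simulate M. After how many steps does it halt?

36

state=q0 head=1 tape=_a[a]cc_   (q0,a)→(q2,a,→)
state=q2 head=2 tape=_aa[c]c_   (q2,c)→(q1,a,→)
state=q1 head=3 tape=_aaa[c]_   (q1,c)→(q1,a,←)
state=q1 head=2 tape=_aa[a]a_   (q1,a)→(q2,c,←)
state=q2 head=1 tape=_a[a]ca_   (q2,a)→(q2,c,→)
state=q2 head=2 tape=_ac[c]a_   (q2,c)→(q1,a,→)
state=q1 head=3 tape=_aca[a]_   (q1,a)→(q2,c,←)
state=q2 head=2 tape=_ac[a]c_   (q2,a)→(q2,c,→)
state=q2 head=3 tape=_acc[c]_   (q2,c)→(q1,a,→)
state=q1 head=4 tape=_acca[_]   (q1,_)→(q1,_,←)
state=q1 head=3 tape=_acc[a]_   (q1,a)→(q2,c,←)
state=q2 head=2 tape=_ac[c]c_   (q2,c)→(q1,a,→)
state=q1 head=3 tape=_aca[c]_   (q1,c)→(q1,a,←)
state=q1 head=2 tape=_ac[a]a_   (q1,a)→(q2,c,←)
state=q2 head=1 tape=_a[c]ca_   (q2,c)→(q1,a,→)
state=q1 head=2 tape=_aa[c]a_   (q1,c)→(q1,a,←)
state=q1 head=1 tape=_a[a]aa_   (q1,a)→(q2,c,←)
state=q2 head=0 tape=_[a]caa_   (q2,a)→(q2,c,→)
state=q2 head=1 tape=_c[c]aa_   (q2,c)→(q1,a,→)
state=q1 head=2 tape=_ca[a]a_   (q1,a)→(q2,c,←)
state=q2 head=1 tape=_c[a]ca_   (q2,a)→(q2,c,→)
state=q2 head=2 tape=_cc[c]a_   (q2,c)→(q1,a,→)
state=q1 head=3 tape=_cca[a]_   (q1,a)→(q2,c,←)
state=q2 head=2 tape=_cc[a]c_   (q2,a)→(q2,c,→)
state=q2 head=3 tape=_ccc[c]_   (q2,c)→(q1,a,→)
state=q1 head=4 tape=_ccca[_]   (q1,_)→(q1,_,←)
state=q1 head=3 tape=_ccc[a]_   (q1,a)→(q2,c,←)
state=q2 head=2 tape=_cc[c]c_   (q2,c)→(q1,a,→)
state=q1 head=3 tape=_cca[c]_   (q1,c)→(q1,a,←)
state=q1 head=2 tape=_cc[a]a_   (q1,a)→(q2,c,←)
state=q2 head=1 tape=_c[c]ca_   (q2,c)→(q1,a,→)
state=q1 head=2 tape=_ca[c]a_   (q1,c)→(q1,a,←)
state=q1 head=1 tape=_c[a]aa_   (q1,a)→(q2,c,←)
state=q2 head=0 tape=_[c]caa_   (q2,c)→(q1,a,→)
state=q1 head=1 tape=_a[c]aa_   (q1,c)→(q1,a,←)
state=q1 head=0 tape=_[a]aaa_   (q1,a)→(q2,c,←)
state=q2 head=-1 tape=[_]caaa_
M halts after 36 transitions.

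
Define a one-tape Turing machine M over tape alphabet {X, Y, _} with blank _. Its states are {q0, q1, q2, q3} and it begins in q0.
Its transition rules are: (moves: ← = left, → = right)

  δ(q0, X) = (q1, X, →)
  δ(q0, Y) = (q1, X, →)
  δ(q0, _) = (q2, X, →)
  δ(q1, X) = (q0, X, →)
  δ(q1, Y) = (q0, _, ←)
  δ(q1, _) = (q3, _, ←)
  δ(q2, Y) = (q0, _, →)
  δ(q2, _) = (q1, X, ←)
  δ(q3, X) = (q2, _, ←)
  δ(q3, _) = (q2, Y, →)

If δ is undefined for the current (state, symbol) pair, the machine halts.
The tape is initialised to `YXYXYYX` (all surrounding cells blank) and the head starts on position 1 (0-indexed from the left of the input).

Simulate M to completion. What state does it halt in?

q0 | Y[X]YXYYX   read X → write X, move →, go to q1
q1 | YX[Y]XYYX   read Y → write _, move ←, go to q0
q0 | Y[X]_XYYX   read X → write X, move →, go to q1
q1 | YX[_]XYYX   read _ → write _, move ←, go to q3
q3 | Y[X]_XYYX   read X → write _, move ←, go to q2
q2 | [Y]__XYYX   read Y → write _, move →, go to q0
q0 | _[_]_XYYX   read _ → write X, move →, go to q2
q2 | _X[_]XYYX   read _ → write X, move ←, go to q1
q1 | _[X]XXYYX   read X → write X, move →, go to q0
q0 | _X[X]XYYX   read X → write X, move →, go to q1
q1 | _XX[X]YYX   read X → write X, move →, go to q0
q0 | _XXX[Y]YX   read Y → write X, move →, go to q1
q1 | _XXXX[Y]X   read Y → write _, move ←, go to q0
q0 | _XXX[X]_X   read X → write X, move →, go to q1
q1 | _XXXX[_]X   read _ → write _, move ←, go to q3
q3 | _XXX[X]_X   read X → write _, move ←, go to q2
q2 | _XX[X]__X
No transition is defined for (q2, X); M halts in state q2.

q2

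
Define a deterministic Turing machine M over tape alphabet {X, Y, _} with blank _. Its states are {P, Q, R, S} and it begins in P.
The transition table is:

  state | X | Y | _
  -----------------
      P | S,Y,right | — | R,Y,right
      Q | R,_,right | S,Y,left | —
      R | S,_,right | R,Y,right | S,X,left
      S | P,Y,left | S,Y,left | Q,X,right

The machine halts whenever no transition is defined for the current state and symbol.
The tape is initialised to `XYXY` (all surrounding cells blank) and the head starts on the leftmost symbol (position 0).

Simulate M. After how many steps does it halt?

state=P head=0 tape=__[X]YXY   (P,X)→(S,Y,right)
state=S head=1 tape=__Y[Y]XY   (S,Y)→(S,Y,left)
state=S head=0 tape=__[Y]YXY   (S,Y)→(S,Y,left)
state=S head=-1 tape=_[_]YYXY   (S,_)→(Q,X,right)
state=Q head=0 tape=_X[Y]YXY   (Q,Y)→(S,Y,left)
state=S head=-1 tape=_[X]YYXY   (S,X)→(P,Y,left)
state=P head=-2 tape=[_]YYYXY   (P,_)→(R,Y,right)
state=R head=-1 tape=Y[Y]YYXY   (R,Y)→(R,Y,right)
state=R head=0 tape=YY[Y]YXY   (R,Y)→(R,Y,right)
state=R head=1 tape=YYY[Y]XY   (R,Y)→(R,Y,right)
state=R head=2 tape=YYYY[X]Y   (R,X)→(S,_,right)
state=S head=3 tape=YYYY_[Y]   (S,Y)→(S,Y,left)
state=S head=2 tape=YYYY[_]Y   (S,_)→(Q,X,right)
state=Q head=3 tape=YYYYX[Y]   (Q,Y)→(S,Y,left)
state=S head=2 tape=YYYY[X]Y   (S,X)→(P,Y,left)
state=P head=1 tape=YYY[Y]YY
M halts after 15 transitions.

15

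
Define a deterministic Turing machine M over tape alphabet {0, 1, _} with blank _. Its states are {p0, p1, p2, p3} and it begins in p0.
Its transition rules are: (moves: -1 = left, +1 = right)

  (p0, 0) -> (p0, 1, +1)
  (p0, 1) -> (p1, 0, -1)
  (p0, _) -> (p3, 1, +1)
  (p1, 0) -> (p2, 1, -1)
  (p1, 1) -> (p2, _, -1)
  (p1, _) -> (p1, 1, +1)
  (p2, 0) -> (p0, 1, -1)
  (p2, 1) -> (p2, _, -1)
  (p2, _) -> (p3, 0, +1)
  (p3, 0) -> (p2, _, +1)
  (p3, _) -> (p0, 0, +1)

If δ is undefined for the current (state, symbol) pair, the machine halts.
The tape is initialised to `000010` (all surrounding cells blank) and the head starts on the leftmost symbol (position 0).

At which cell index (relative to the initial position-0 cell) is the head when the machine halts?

5

p0 | _[0]00010   read 0 → write 1, move +1, go to p0
p0 | _1[0]0010   read 0 → write 1, move +1, go to p0
p0 | _11[0]010   read 0 → write 1, move +1, go to p0
p0 | _111[0]10   read 0 → write 1, move +1, go to p0
p0 | _1111[1]0   read 1 → write 0, move -1, go to p1
p1 | _111[1]00   read 1 → write _, move -1, go to p2
p2 | _11[1]_00   read 1 → write _, move -1, go to p2
p2 | _1[1]__00   read 1 → write _, move -1, go to p2
p2 | _[1]___00   read 1 → write _, move -1, go to p2
p2 | [_]____00   read _ → write 0, move +1, go to p3
p3 | 0[_]___00   read _ → write 0, move +1, go to p0
p0 | 00[_]__00   read _ → write 1, move +1, go to p3
p3 | 001[_]_00   read _ → write 0, move +1, go to p0
p0 | 0010[_]00   read _ → write 1, move +1, go to p3
p3 | 00101[0]0   read 0 → write _, move +1, go to p2
p2 | 00101_[0]   read 0 → write 1, move -1, go to p0
p0 | 00101[_]1   read _ → write 1, move +1, go to p3
p3 | 001011[1]
At halt the head is at cell 5.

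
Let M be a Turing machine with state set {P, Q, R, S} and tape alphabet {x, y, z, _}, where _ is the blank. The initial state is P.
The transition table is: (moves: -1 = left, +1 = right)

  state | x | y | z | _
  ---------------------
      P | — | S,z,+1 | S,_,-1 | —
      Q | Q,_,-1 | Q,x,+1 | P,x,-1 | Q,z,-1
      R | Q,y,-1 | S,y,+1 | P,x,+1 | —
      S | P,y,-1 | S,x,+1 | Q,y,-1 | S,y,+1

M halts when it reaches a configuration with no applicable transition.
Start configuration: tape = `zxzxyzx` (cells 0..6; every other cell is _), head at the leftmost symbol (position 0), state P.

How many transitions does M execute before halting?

18

P | __[z]xzxyzx   read z → write _, move -1, go to S
S | _[_]_xzxyzx   read _ → write y, move +1, go to S
S | _y[_]xzxyzx   read _ → write y, move +1, go to S
S | _yy[x]zxyzx   read x → write y, move -1, go to P
P | _y[y]yzxyzx   read y → write z, move +1, go to S
S | _yz[y]zxyzx   read y → write x, move +1, go to S
S | _yzx[z]xyzx   read z → write y, move -1, go to Q
Q | _yz[x]yxyzx   read x → write _, move -1, go to Q
Q | _y[z]_yxyzx   read z → write x, move -1, go to P
P | _[y]x_yxyzx   read y → write z, move +1, go to S
S | _z[x]_yxyzx   read x → write y, move -1, go to P
P | _[z]y_yxyzx   read z → write _, move -1, go to S
S | [_]_y_yxyzx   read _ → write y, move +1, go to S
S | y[_]y_yxyzx   read _ → write y, move +1, go to S
S | yy[y]_yxyzx   read y → write x, move +1, go to S
S | yyx[_]yxyzx   read _ → write y, move +1, go to S
S | yyxy[y]xyzx   read y → write x, move +1, go to S
S | yyxyx[x]yzx   read x → write y, move -1, go to P
P | yyxy[x]yyzx
M halts after 18 transitions.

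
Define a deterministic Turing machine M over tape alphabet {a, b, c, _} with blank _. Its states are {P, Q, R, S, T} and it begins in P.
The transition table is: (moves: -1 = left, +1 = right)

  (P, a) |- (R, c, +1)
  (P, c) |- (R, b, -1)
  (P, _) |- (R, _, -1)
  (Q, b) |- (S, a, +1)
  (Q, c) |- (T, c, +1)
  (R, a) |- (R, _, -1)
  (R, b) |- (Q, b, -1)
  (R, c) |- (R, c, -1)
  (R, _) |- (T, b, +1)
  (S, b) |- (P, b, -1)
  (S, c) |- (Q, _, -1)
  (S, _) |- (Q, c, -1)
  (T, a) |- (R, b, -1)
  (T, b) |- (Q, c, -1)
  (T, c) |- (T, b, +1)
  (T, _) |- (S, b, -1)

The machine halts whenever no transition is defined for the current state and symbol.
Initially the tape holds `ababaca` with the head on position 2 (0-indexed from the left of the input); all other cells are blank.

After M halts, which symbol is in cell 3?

state=P head=2 tape=ab[a]baca   (P,a)→(R,c,+1)
state=R head=3 tape=abc[b]aca   (R,b)→(Q,b,-1)
state=Q head=2 tape=ab[c]baca   (Q,c)→(T,c,+1)
state=T head=3 tape=abc[b]aca   (T,b)→(Q,c,-1)
state=Q head=2 tape=ab[c]caca   (Q,c)→(T,c,+1)
state=T head=3 tape=abc[c]aca   (T,c)→(T,b,+1)
state=T head=4 tape=abcb[a]ca   (T,a)→(R,b,-1)
state=R head=3 tape=abc[b]bca   (R,b)→(Q,b,-1)
state=Q head=2 tape=ab[c]bbca   (Q,c)→(T,c,+1)
state=T head=3 tape=abc[b]bca   (T,b)→(Q,c,-1)
state=Q head=2 tape=ab[c]cbca   (Q,c)→(T,c,+1)
state=T head=3 tape=abc[c]bca   (T,c)→(T,b,+1)
state=T head=4 tape=abcb[b]ca   (T,b)→(Q,c,-1)
state=Q head=3 tape=abc[b]cca   (Q,b)→(S,a,+1)
state=S head=4 tape=abca[c]ca   (S,c)→(Q,_,-1)
state=Q head=3 tape=abc[a]_ca
Cell 3 holds a when M halts.

a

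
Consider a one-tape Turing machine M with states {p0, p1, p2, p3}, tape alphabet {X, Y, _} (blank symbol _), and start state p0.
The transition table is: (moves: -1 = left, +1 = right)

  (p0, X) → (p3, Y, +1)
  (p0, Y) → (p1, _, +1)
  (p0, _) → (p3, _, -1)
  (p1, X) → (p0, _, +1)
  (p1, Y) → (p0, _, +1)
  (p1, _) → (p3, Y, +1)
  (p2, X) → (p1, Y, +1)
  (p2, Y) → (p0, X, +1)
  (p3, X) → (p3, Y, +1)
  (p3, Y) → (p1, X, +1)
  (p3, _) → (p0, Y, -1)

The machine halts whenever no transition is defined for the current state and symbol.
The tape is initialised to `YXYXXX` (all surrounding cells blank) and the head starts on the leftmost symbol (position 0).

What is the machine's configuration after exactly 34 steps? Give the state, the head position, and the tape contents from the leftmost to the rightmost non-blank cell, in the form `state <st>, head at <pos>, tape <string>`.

p0 | [Y]XYXXX______   read Y → write _, move +1, go to p1
p1 | _[X]YXXX______   read X → write _, move +1, go to p0
p0 | __[Y]XXX______   read Y → write _, move +1, go to p1
p1 | ___[X]XX______   read X → write _, move +1, go to p0
p0 | ____[X]X______   read X → write Y, move +1, go to p3
p3 | ____Y[X]______   read X → write Y, move +1, go to p3
p3 | ____YY[_]_____   read _ → write Y, move -1, go to p0
p0 | ____Y[Y]Y_____   read Y → write _, move +1, go to p1
p1 | ____Y_[Y]_____   read Y → write _, move +1, go to p0
p0 | ____Y__[_]____   read _ → write _, move -1, go to p3
p3 | ____Y_[_]_____   read _ → write Y, move -1, go to p0
p0 | ____Y[_]Y_____   read _ → write _, move -1, go to p3
p3 | ____[Y]_Y_____   read Y → write X, move +1, go to p1
p1 | ____X[_]Y_____   read _ → write Y, move +1, go to p3
p3 | ____XY[Y]_____   read Y → write X, move +1, go to p1
p1 | ____XYX[_]____   read _ → write Y, move +1, go to p3
p3 | ____XYXY[_]___   read _ → write Y, move -1, go to p0
p0 | ____XYX[Y]Y___   read Y → write _, move +1, go to p1
p1 | ____XYX_[Y]___   read Y → write _, move +1, go to p0
p0 | ____XYX__[_]__   read _ → write _, move -1, go to p3
p3 | ____XYX_[_]___   read _ → write Y, move -1, go to p0
p0 | ____XYX[_]Y___   read _ → write _, move -1, go to p3
p3 | ____XY[X]_Y___   read X → write Y, move +1, go to p3
p3 | ____XYY[_]Y___   read _ → write Y, move -1, go to p0
p0 | ____XY[Y]YY___   read Y → write _, move +1, go to p1
p1 | ____XY_[Y]Y___   read Y → write _, move +1, go to p0
p0 | ____XY__[Y]___   read Y → write _, move +1, go to p1
p1 | ____XY___[_]__   read _ → write Y, move +1, go to p3
p3 | ____XY___Y[_]_   read _ → write Y, move -1, go to p0
p0 | ____XY___[Y]Y_   read Y → write _, move +1, go to p1
p1 | ____XY____[Y]_   read Y → write _, move +1, go to p0
p0 | ____XY_____[_]   read _ → write _, move -1, go to p3
p3 | ____XY____[_]_   read _ → write Y, move -1, go to p0
p0 | ____XY___[_]Y_   read _ → write _, move -1, go to p3
p3 | ____XY__[_]_Y_
After 34 steps: state p3, head at 8, tape XY____Y.

state p3, head at 8, tape XY____Y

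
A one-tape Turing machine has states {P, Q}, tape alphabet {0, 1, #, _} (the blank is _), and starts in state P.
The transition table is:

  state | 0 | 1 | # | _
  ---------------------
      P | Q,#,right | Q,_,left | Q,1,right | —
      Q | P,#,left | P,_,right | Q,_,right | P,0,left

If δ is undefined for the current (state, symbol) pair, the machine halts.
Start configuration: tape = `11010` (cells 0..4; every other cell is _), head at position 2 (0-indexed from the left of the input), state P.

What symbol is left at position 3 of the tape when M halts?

#

state=P head=2 tape=11[0]10_   (P,0)→(Q,#,right)
state=Q head=3 tape=11#[1]0_   (Q,1)→(P,_,right)
state=P head=4 tape=11#_[0]_   (P,0)→(Q,#,right)
state=Q head=5 tape=11#_#[_]   (Q,_)→(P,0,left)
state=P head=4 tape=11#_[#]0   (P,#)→(Q,1,right)
state=Q head=5 tape=11#_1[0]   (Q,0)→(P,#,left)
state=P head=4 tape=11#_[1]#   (P,1)→(Q,_,left)
state=Q head=3 tape=11#[_]_#   (Q,_)→(P,0,left)
state=P head=2 tape=11[#]0_#   (P,#)→(Q,1,right)
state=Q head=3 tape=111[0]_#   (Q,0)→(P,#,left)
state=P head=2 tape=11[1]#_#   (P,1)→(Q,_,left)
state=Q head=1 tape=1[1]_#_#   (Q,1)→(P,_,right)
state=P head=2 tape=1_[_]#_#
Cell 3 holds # when M halts.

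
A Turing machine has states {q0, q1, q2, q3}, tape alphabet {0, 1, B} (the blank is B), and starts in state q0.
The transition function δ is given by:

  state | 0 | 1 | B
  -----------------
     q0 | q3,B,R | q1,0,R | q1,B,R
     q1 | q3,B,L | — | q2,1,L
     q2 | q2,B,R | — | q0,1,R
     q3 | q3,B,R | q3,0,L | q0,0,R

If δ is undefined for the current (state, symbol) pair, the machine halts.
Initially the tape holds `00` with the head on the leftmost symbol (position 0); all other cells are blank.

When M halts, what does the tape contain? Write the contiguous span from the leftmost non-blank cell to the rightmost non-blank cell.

q0 | [0]0BBBB   read 0 → write B, move R, go to q3
q3 | B[0]BBBB   read 0 → write B, move R, go to q3
q3 | BB[B]BBB   read B → write 0, move R, go to q0
q0 | BB0[B]BB   read B → write B, move R, go to q1
q1 | BB0B[B]B   read B → write 1, move L, go to q2
q2 | BB0[B]1B   read B → write 1, move R, go to q0
q0 | BB01[1]B   read 1 → write 0, move R, go to q1
q1 | BB010[B]   read B → write 1, move L, go to q2
q2 | BB01[0]1   read 0 → write B, move R, go to q2
q2 | BB01B[1]
The non-blank tape span at halt is 01B1.

01B1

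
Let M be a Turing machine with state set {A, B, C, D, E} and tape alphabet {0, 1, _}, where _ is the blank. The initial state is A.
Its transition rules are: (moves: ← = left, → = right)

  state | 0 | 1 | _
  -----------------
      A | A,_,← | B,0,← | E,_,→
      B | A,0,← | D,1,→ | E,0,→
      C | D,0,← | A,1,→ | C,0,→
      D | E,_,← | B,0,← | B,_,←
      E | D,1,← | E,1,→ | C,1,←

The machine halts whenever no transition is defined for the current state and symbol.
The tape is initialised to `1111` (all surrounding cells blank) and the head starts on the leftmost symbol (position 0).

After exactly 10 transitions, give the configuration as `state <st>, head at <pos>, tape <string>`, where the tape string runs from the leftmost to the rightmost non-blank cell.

state E, head at 2, tape 01_1111

state=A head=0 tape=___[1]111   (A,1)→(B,0,←)
state=B head=-1 tape=__[_]0111   (B,_)→(E,0,→)
state=E head=0 tape=__0[0]111   (E,0)→(D,1,←)
state=D head=-1 tape=__[0]1111   (D,0)→(E,_,←)
state=E head=-2 tape=_[_]_1111   (E,_)→(C,1,←)
state=C head=-3 tape=[_]1_1111   (C,_)→(C,0,→)
state=C head=-2 tape=0[1]_1111   (C,1)→(A,1,→)
state=A head=-1 tape=01[_]1111   (A,_)→(E,_,→)
state=E head=0 tape=01_[1]111   (E,1)→(E,1,→)
state=E head=1 tape=01_1[1]11   (E,1)→(E,1,→)
state=E head=2 tape=01_11[1]1
After 10 steps: state E, head at 2, tape 01_1111.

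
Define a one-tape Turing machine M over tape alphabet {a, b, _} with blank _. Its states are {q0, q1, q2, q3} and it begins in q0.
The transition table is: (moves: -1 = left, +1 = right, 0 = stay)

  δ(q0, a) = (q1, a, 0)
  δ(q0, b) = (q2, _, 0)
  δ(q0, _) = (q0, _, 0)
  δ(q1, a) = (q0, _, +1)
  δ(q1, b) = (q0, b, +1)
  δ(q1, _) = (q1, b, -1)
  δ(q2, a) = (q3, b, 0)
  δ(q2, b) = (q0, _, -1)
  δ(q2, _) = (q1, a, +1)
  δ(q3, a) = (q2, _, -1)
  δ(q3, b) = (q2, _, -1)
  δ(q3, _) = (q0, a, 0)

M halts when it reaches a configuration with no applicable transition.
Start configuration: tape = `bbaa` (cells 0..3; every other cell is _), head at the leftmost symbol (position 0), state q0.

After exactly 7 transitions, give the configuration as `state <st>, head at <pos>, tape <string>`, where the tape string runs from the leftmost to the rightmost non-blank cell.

state=q0 head=0 tape=[b]baa_   (q0,b)→(q2,_,0)
state=q2 head=0 tape=[_]baa_   (q2,_)→(q1,a,+1)
state=q1 head=1 tape=a[b]aa_   (q1,b)→(q0,b,+1)
state=q0 head=2 tape=ab[a]a_   (q0,a)→(q1,a,0)
state=q1 head=2 tape=ab[a]a_   (q1,a)→(q0,_,+1)
state=q0 head=3 tape=ab_[a]_   (q0,a)→(q1,a,0)
state=q1 head=3 tape=ab_[a]_   (q1,a)→(q0,_,+1)
state=q0 head=4 tape=ab__[_]
After 7 steps: state q0, head at 4, tape ab.

state q0, head at 4, tape ab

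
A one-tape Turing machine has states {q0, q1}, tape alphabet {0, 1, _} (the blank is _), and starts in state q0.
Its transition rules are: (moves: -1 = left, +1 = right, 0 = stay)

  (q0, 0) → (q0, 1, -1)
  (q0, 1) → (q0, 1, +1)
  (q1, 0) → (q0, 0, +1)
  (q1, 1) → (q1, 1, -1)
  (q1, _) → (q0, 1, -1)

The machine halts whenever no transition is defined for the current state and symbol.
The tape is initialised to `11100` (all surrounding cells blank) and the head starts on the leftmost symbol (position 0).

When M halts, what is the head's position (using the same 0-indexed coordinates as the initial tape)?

5

q0 | [1]1100_   read 1 → write 1, move +1, go to q0
q0 | 1[1]100_   read 1 → write 1, move +1, go to q0
q0 | 11[1]00_   read 1 → write 1, move +1, go to q0
q0 | 111[0]0_   read 0 → write 1, move -1, go to q0
q0 | 11[1]10_   read 1 → write 1, move +1, go to q0
q0 | 111[1]0_   read 1 → write 1, move +1, go to q0
q0 | 1111[0]_   read 0 → write 1, move -1, go to q0
q0 | 111[1]1_   read 1 → write 1, move +1, go to q0
q0 | 1111[1]_   read 1 → write 1, move +1, go to q0
q0 | 11111[_]
At halt the head is at cell 5.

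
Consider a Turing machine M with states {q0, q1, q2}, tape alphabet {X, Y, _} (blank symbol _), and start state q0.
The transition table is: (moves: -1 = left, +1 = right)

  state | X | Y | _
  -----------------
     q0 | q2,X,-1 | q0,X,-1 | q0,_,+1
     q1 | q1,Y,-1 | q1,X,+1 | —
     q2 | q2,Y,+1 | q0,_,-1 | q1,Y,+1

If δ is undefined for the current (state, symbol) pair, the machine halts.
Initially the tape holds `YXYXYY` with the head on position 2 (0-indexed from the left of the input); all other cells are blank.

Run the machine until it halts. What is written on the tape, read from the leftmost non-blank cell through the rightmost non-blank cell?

state=q0 head=2 tape=_YX[Y]XYY   (q0,Y)→(q0,X,-1)
state=q0 head=1 tape=_Y[X]XXYY   (q0,X)→(q2,X,-1)
state=q2 head=0 tape=_[Y]XXXYY   (q2,Y)→(q0,_,-1)
state=q0 head=-1 tape=[_]_XXXYY   (q0,_)→(q0,_,+1)
state=q0 head=0 tape=_[_]XXXYY   (q0,_)→(q0,_,+1)
state=q0 head=1 tape=__[X]XXYY   (q0,X)→(q2,X,-1)
state=q2 head=0 tape=_[_]XXXYY   (q2,_)→(q1,Y,+1)
state=q1 head=1 tape=_Y[X]XXYY   (q1,X)→(q1,Y,-1)
state=q1 head=0 tape=_[Y]YXXYY   (q1,Y)→(q1,X,+1)
state=q1 head=1 tape=_X[Y]XXYY   (q1,Y)→(q1,X,+1)
state=q1 head=2 tape=_XX[X]XYY   (q1,X)→(q1,Y,-1)
state=q1 head=1 tape=_X[X]YXYY   (q1,X)→(q1,Y,-1)
state=q1 head=0 tape=_[X]YYXYY   (q1,X)→(q1,Y,-1)
state=q1 head=-1 tape=[_]YYYXYY
The non-blank tape span at halt is YYYXYY.

YYYXYY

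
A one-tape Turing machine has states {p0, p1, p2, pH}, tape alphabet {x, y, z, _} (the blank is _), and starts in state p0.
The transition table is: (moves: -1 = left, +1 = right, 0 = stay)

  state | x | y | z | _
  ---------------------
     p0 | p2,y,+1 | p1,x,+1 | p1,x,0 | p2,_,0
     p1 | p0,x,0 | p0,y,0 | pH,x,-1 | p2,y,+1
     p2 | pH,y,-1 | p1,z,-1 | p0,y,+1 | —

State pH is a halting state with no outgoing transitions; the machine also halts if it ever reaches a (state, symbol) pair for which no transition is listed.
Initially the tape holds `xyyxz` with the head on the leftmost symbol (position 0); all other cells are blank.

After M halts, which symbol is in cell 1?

state=p0 head=0 tape=[x]yyxz   (p0,x)→(p2,y,+1)
state=p2 head=1 tape=y[y]yxz   (p2,y)→(p1,z,-1)
state=p1 head=0 tape=[y]zyxz   (p1,y)→(p0,y,0)
state=p0 head=0 tape=[y]zyxz   (p0,y)→(p1,x,+1)
state=p1 head=1 tape=x[z]yxz   (p1,z)→(pH,x,-1)
state=pH head=0 tape=[x]xyxz
Cell 1 holds x when M halts.

x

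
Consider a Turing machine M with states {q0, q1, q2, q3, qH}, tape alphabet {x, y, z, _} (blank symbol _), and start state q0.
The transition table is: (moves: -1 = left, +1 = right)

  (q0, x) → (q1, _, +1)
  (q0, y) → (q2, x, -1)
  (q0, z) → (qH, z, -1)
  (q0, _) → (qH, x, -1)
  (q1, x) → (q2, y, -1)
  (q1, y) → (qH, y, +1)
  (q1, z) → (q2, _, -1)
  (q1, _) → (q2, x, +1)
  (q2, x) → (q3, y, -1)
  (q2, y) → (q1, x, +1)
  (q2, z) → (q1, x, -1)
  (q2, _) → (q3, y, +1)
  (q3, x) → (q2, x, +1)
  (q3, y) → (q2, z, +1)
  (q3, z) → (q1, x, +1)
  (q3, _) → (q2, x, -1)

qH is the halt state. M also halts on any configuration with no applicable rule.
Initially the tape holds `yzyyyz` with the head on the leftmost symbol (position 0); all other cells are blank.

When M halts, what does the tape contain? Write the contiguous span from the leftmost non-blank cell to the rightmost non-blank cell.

state=q0 head=0 tape=_[y]zyyyz   (q0,y)→(q2,x,-1)
state=q2 head=-1 tape=[_]xzyyyz   (q2,_)→(q3,y,+1)
state=q3 head=0 tape=y[x]zyyyz   (q3,x)→(q2,x,+1)
state=q2 head=1 tape=yx[z]yyyz   (q2,z)→(q1,x,-1)
state=q1 head=0 tape=y[x]xyyyz   (q1,x)→(q2,y,-1)
state=q2 head=-1 tape=[y]yxyyyz   (q2,y)→(q1,x,+1)
state=q1 head=0 tape=x[y]xyyyz   (q1,y)→(qH,y,+1)
state=qH head=1 tape=xy[x]yyyz
The non-blank tape span at halt is xyxyyyz.

xyxyyyz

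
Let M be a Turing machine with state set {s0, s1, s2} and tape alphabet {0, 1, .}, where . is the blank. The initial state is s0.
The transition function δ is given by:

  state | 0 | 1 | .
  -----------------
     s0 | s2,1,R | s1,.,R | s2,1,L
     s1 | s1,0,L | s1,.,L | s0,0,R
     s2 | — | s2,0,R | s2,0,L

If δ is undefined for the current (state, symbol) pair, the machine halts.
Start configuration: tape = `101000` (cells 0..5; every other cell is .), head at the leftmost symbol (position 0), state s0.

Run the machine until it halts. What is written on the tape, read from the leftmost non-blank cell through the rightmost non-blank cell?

s0 | [1]01000   read 1 → write ., move R, go to s1
s1 | .[0]1000   read 0 → write 0, move L, go to s1
s1 | [.]01000   read . → write 0, move R, go to s0
s0 | 0[0]1000   read 0 → write 1, move R, go to s2
s2 | 01[1]000   read 1 → write 0, move R, go to s2
s2 | 010[0]00
The non-blank tape span at halt is 010000.

010000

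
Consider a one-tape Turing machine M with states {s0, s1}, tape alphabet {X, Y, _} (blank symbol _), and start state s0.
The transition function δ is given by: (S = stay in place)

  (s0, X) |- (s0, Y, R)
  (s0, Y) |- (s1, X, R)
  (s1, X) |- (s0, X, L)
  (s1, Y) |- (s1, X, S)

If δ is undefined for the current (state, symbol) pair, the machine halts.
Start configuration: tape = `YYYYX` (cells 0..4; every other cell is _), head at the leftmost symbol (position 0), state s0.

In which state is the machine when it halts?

s0 | [Y]YYYX_   read Y → write X, move R, go to s1
s1 | X[Y]YYX_   read Y → write X, move S, go to s1
s1 | X[X]YYX_   read X → write X, move L, go to s0
s0 | [X]XYYX_   read X → write Y, move R, go to s0
s0 | Y[X]YYX_   read X → write Y, move R, go to s0
s0 | YY[Y]YX_   read Y → write X, move R, go to s1
s1 | YYX[Y]X_   read Y → write X, move S, go to s1
s1 | YYX[X]X_   read X → write X, move L, go to s0
s0 | YY[X]XX_   read X → write Y, move R, go to s0
s0 | YYY[X]X_   read X → write Y, move R, go to s0
s0 | YYYY[X]_   read X → write Y, move R, go to s0
s0 | YYYYY[_]
No transition is defined for (s0, _); M halts in state s0.

s0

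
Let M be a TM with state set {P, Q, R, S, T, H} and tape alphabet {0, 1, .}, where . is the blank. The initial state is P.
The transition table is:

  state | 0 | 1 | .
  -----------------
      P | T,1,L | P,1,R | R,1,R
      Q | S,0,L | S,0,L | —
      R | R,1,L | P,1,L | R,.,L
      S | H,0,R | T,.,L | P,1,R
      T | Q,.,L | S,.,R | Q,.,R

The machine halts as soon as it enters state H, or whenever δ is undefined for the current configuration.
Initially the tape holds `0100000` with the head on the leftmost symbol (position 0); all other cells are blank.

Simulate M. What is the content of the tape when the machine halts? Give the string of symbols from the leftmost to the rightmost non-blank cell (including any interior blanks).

100000

state=P head=0 tape=.[0]100000   (P,0)→(T,1,L)
state=T head=-1 tape=[.]1100000   (T,.)→(Q,.,R)
state=Q head=0 tape=.[1]100000   (Q,1)→(S,0,L)
state=S head=-1 tape=[.]0100000   (S,.)→(P,1,R)
state=P head=0 tape=1[0]100000   (P,0)→(T,1,L)
state=T head=-1 tape=[1]1100000   (T,1)→(S,.,R)
state=S head=0 tape=.[1]100000   (S,1)→(T,.,L)
state=T head=-1 tape=[.].100000   (T,.)→(Q,.,R)
state=Q head=0 tape=.[.]100000
The non-blank tape span at halt is 100000.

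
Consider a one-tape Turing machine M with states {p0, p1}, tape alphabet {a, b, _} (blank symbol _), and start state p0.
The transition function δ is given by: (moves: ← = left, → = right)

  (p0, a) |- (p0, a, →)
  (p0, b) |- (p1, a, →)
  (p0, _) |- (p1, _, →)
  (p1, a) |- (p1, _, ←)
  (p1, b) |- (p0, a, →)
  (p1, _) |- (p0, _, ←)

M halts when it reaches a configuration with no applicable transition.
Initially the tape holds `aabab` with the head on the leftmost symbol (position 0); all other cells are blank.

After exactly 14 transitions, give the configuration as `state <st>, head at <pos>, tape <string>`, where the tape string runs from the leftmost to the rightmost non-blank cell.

state p0, head at -2, tape b

state=p0 head=0 tape=__[a]abab   (p0,a)→(p0,a,→)
state=p0 head=1 tape=__a[a]bab   (p0,a)→(p0,a,→)
state=p0 head=2 tape=__aa[b]ab   (p0,b)→(p1,a,→)
state=p1 head=3 tape=__aaa[a]b   (p1,a)→(p1,_,←)
state=p1 head=2 tape=__aa[a]_b   (p1,a)→(p1,_,←)
state=p1 head=1 tape=__a[a]__b   (p1,a)→(p1,_,←)
state=p1 head=0 tape=__[a]___b   (p1,a)→(p1,_,←)
state=p1 head=-1 tape=_[_]____b   (p1,_)→(p0,_,←)
state=p0 head=-2 tape=[_]_____b   (p0,_)→(p1,_,→)
state=p1 head=-1 tape=_[_]____b   (p1,_)→(p0,_,←)
state=p0 head=-2 tape=[_]_____b   (p0,_)→(p1,_,→)
state=p1 head=-1 tape=_[_]____b   (p1,_)→(p0,_,←)
state=p0 head=-2 tape=[_]_____b   (p0,_)→(p1,_,→)
state=p1 head=-1 tape=_[_]____b   (p1,_)→(p0,_,←)
state=p0 head=-2 tape=[_]_____b
After 14 steps: state p0, head at -2, tape b.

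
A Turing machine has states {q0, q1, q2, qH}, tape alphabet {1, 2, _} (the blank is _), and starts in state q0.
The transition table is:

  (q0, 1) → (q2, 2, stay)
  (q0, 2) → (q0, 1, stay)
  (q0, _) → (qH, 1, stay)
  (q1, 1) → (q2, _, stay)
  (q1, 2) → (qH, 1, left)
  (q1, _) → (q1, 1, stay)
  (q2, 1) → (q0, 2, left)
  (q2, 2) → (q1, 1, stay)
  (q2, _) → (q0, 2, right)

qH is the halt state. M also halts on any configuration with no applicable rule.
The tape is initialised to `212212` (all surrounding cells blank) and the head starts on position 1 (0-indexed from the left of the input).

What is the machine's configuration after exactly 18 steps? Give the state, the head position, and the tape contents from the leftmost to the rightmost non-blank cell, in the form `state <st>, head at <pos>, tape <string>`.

state q0, head at 5, tape 222222

q0 | 2[1]2212   read 1 → write 2, move stay, go to q2
q2 | 2[2]2212   read 2 → write 1, move stay, go to q1
q1 | 2[1]2212   read 1 → write _, move stay, go to q2
q2 | 2[_]2212   read _ → write 2, move right, go to q0
q0 | 22[2]212   read 2 → write 1, move stay, go to q0
q0 | 22[1]212   read 1 → write 2, move stay, go to q2
q2 | 22[2]212   read 2 → write 1, move stay, go to q1
q1 | 22[1]212   read 1 → write _, move stay, go to q2
q2 | 22[_]212   read _ → write 2, move right, go to q0
q0 | 222[2]12   read 2 → write 1, move stay, go to q0
q0 | 222[1]12   read 1 → write 2, move stay, go to q2
q2 | 222[2]12   read 2 → write 1, move stay, go to q1
q1 | 222[1]12   read 1 → write _, move stay, go to q2
q2 | 222[_]12   read _ → write 2, move right, go to q0
q0 | 2222[1]2   read 1 → write 2, move stay, go to q2
q2 | 2222[2]2   read 2 → write 1, move stay, go to q1
q1 | 2222[1]2   read 1 → write _, move stay, go to q2
q2 | 2222[_]2   read _ → write 2, move right, go to q0
q0 | 22222[2]
After 18 steps: state q0, head at 5, tape 222222.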